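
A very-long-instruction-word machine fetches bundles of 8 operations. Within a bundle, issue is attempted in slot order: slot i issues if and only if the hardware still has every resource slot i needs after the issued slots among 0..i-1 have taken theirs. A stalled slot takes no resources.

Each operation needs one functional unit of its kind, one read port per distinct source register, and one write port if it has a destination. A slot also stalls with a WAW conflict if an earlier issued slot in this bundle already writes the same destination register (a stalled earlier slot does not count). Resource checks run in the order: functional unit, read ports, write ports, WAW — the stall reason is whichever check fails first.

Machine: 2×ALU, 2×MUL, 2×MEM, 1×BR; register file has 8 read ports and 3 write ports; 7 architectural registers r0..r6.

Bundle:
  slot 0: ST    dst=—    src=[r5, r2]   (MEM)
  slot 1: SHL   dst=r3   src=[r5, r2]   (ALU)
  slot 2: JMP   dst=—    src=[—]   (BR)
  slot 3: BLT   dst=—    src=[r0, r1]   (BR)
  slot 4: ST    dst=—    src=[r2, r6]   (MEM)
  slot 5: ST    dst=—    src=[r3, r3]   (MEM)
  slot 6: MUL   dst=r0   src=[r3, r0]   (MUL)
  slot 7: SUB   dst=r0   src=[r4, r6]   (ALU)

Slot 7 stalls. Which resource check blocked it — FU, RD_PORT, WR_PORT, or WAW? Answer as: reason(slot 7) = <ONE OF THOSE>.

[0] MEM needs rd=2 wr=0: ok; after: ALU=2 MUL=2 MEM=1 BR=1, R=6, W=3
[1] ALU needs rd=2 wr=1: ok; after: ALU=1 MUL=2 MEM=1 BR=1, R=4, W=2
[2] BR needs rd=0 wr=0: ok; after: ALU=1 MUL=2 MEM=1 BR=0, R=4, W=2
[3] BR needs rd=2 wr=0: FU; after: ALU=1 MUL=2 MEM=1 BR=0, R=4, W=2
[4] MEM needs rd=2 wr=0: ok; after: ALU=1 MUL=2 MEM=0 BR=0, R=2, W=2
[5] MEM needs rd=1 wr=0: FU; after: ALU=1 MUL=2 MEM=0 BR=0, R=2, W=2
[6] MUL needs rd=2 wr=1: ok; after: ALU=1 MUL=1 MEM=0 BR=0, R=0, W=1
[7] ALU needs rd=2 wr=1: RD_PORT; after: ALU=1 MUL=1 MEM=0 BR=0, R=0, W=1

reason(slot 7) = RD_PORT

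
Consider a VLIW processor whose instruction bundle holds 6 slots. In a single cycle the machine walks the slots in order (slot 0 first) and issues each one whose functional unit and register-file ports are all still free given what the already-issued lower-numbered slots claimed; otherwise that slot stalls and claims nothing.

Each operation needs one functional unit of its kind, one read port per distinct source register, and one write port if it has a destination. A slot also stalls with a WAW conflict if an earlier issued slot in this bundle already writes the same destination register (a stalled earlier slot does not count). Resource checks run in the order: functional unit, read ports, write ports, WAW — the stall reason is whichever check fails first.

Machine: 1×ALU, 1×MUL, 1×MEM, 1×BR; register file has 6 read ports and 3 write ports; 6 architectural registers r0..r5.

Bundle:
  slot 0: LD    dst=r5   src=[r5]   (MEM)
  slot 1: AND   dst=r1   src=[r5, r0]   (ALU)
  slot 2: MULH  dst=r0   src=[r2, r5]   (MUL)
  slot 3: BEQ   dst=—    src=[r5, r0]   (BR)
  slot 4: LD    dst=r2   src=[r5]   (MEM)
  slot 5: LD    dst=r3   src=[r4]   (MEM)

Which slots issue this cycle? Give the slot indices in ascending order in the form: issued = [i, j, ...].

issued = [0, 1, 2]

slot 0 (MEM): ISSUE — free A1,Mu1,Ld0,B1 rp5 wp2
slot 1 (ALU): ISSUE — free A0,Mu1,Ld0,B1 rp3 wp1
slot 2 (MUL): ISSUE — free A0,Mu0,Ld0,B1 rp1 wp0
slot 3 (BR): stall RD_PORT — free A0,Mu0,Ld0,B1 rp1 wp0
slot 4 (MEM): stall FU — free A0,Mu0,Ld0,B1 rp1 wp0
slot 5 (MEM): stall FU — free A0,Mu0,Ld0,B1 rp1 wp0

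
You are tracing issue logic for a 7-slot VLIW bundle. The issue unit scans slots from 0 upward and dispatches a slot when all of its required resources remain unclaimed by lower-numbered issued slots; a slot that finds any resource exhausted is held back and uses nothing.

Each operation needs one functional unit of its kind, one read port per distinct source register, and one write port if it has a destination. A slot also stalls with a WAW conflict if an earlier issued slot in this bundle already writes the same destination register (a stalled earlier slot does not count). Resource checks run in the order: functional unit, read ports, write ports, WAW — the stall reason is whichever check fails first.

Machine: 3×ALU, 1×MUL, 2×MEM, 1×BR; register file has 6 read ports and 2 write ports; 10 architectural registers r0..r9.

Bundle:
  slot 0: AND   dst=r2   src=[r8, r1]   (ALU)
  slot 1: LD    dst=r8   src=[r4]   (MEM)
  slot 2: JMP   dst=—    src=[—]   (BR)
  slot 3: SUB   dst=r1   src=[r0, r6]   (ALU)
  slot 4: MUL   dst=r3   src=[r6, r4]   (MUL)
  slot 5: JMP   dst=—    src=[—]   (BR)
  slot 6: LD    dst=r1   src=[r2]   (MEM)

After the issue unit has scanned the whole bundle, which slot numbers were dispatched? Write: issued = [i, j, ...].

issued = [0, 1, 2]

  0. ALU→r2 ⇒ go  {2A/1Mu/2Ld/1B | 4r 1w}
  1. MEM→r8 ⇒ go  {2A/1Mu/1Ld/1B | 3r 0w}
  2. BR ⇒ go  {2A/1Mu/1Ld/0B | 3r 0w}
  3. ALU→r1 ⇒ no(WR_PORT)  {2A/1Mu/1Ld/0B | 3r 0w}
  4. MUL→r3 ⇒ no(WR_PORT)  {2A/1Mu/1Ld/0B | 3r 0w}
  5. BR ⇒ no(FU)  {2A/1Mu/1Ld/0B | 3r 0w}
  6. MEM→r1 ⇒ no(WR_PORT)  {2A/1Mu/1Ld/0B | 3r 0w}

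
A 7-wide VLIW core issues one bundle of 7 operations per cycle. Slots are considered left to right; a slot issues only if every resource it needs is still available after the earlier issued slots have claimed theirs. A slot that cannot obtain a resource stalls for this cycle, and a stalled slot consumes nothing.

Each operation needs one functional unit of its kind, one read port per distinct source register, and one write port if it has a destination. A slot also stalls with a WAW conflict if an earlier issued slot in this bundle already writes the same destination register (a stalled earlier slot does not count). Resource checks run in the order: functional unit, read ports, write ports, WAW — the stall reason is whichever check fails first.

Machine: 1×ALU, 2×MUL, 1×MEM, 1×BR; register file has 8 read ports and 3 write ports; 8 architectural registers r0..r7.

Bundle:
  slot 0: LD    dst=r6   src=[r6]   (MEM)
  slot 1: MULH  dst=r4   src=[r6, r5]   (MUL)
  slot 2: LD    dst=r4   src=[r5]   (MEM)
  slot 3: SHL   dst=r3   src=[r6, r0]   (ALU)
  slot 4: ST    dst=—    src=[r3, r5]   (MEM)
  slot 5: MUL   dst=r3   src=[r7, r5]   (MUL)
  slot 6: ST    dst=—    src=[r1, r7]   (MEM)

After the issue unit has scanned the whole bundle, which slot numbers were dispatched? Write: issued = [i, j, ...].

issued = [0, 1, 3]

  0. MEM→r6 ⇒ go  {1A/2Mu/0Ld/1B | 7r 2w}
  1. MUL→r4 ⇒ go  {1A/1Mu/0Ld/1B | 5r 1w}
  2. MEM→r4 ⇒ no(FU)  {1A/1Mu/0Ld/1B | 5r 1w}
  3. ALU→r3 ⇒ go  {0A/1Mu/0Ld/1B | 3r 0w}
  4. MEM ⇒ no(FU)  {0A/1Mu/0Ld/1B | 3r 0w}
  5. MUL→r3 ⇒ no(WR_PORT)  {0A/1Mu/0Ld/1B | 3r 0w}
  6. MEM ⇒ no(FU)  {0A/1Mu/0Ld/1B | 3r 0w}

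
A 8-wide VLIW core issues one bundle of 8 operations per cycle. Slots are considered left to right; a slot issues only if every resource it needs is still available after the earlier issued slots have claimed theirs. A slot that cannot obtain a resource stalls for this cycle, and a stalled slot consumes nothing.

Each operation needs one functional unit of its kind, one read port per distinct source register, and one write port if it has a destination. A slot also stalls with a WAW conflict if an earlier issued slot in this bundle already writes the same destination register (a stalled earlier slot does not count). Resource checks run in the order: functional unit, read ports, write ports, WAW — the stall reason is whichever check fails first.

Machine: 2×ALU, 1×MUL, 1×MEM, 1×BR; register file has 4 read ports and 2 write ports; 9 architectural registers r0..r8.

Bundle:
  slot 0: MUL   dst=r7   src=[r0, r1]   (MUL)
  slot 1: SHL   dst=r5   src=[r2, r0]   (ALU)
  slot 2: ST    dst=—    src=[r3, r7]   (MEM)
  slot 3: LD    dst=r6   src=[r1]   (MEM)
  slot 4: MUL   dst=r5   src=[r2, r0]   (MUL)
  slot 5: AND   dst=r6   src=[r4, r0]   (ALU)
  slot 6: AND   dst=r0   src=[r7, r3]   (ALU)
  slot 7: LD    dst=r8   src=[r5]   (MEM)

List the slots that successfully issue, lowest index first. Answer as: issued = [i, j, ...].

issued = [0, 1]

slot 0 (MUL): ISSUE — free A2,Mu0,Ld1,B1 rp2 wp1
slot 1 (ALU): ISSUE — free A1,Mu0,Ld1,B1 rp0 wp0
slot 2 (MEM): stall RD_PORT — free A1,Mu0,Ld1,B1 rp0 wp0
slot 3 (MEM): stall RD_PORT — free A1,Mu0,Ld1,B1 rp0 wp0
slot 4 (MUL): stall FU — free A1,Mu0,Ld1,B1 rp0 wp0
slot 5 (ALU): stall RD_PORT — free A1,Mu0,Ld1,B1 rp0 wp0
slot 6 (ALU): stall RD_PORT — free A1,Mu0,Ld1,B1 rp0 wp0
slot 7 (MEM): stall RD_PORT — free A1,Mu0,Ld1,B1 rp0 wp0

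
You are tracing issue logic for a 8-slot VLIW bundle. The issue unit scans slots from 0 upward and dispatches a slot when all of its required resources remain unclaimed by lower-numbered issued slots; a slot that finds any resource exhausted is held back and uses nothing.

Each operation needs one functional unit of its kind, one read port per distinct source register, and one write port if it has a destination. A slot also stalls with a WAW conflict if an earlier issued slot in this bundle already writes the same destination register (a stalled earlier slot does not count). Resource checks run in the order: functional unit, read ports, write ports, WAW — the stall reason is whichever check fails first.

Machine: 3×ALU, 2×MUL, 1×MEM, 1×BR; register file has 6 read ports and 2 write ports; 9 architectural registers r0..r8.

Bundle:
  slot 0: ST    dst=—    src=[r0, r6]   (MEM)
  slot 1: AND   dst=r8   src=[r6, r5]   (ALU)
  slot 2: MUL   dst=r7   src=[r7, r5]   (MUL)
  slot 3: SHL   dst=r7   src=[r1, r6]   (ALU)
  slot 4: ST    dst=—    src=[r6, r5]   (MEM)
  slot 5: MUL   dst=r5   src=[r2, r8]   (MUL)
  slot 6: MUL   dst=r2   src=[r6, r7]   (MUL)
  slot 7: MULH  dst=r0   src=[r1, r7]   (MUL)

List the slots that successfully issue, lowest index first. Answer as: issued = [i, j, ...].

(0) want 1×MEM +2rd +0wr — yes → AL3|MU2|ME0|BR1|rd4|wr2
(1) want 1×ALU +2rd +1wr — yes → AL2|MU2|ME0|BR1|rd2|wr1
(2) want 1×MUL +2rd +1wr — yes → AL2|MU1|ME0|BR1|rd0|wr0
(3) want 1×ALU +2rd +1wr — RD_PORT → AL2|MU1|ME0|BR1|rd0|wr0
(4) want 1×MEM +2rd +0wr — FU → AL2|MU1|ME0|BR1|rd0|wr0
(5) want 1×MUL +2rd +1wr — RD_PORT → AL2|MU1|ME0|BR1|rd0|wr0
(6) want 1×MUL +2rd +1wr — RD_PORT → AL2|MU1|ME0|BR1|rd0|wr0
(7) want 1×MUL +2rd +1wr — RD_PORT → AL2|MU1|ME0|BR1|rd0|wr0

issued = [0, 1, 2]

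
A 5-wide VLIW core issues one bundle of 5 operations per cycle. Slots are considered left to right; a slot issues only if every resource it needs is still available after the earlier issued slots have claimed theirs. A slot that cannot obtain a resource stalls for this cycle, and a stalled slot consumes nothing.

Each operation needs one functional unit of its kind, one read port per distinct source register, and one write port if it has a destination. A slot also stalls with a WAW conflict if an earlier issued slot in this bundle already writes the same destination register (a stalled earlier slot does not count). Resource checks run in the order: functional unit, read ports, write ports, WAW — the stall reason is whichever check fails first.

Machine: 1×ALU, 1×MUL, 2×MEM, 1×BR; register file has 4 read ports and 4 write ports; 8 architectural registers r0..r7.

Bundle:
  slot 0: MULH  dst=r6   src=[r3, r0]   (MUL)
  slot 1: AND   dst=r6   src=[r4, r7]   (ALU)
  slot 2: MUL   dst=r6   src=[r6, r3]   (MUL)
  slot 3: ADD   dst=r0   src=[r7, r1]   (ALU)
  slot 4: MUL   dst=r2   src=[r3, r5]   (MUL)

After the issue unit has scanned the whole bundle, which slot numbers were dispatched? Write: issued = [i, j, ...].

slot 0 (MUL): ISSUE — free A1,Mu0,Ld2,B1 rp2 wp3
slot 1 (ALU): stall WAW — free A1,Mu0,Ld2,B1 rp2 wp3
slot 2 (MUL): stall FU — free A1,Mu0,Ld2,B1 rp2 wp3
slot 3 (ALU): ISSUE — free A0,Mu0,Ld2,B1 rp0 wp2
slot 4 (MUL): stall FU — free A0,Mu0,Ld2,B1 rp0 wp2

issued = [0, 3]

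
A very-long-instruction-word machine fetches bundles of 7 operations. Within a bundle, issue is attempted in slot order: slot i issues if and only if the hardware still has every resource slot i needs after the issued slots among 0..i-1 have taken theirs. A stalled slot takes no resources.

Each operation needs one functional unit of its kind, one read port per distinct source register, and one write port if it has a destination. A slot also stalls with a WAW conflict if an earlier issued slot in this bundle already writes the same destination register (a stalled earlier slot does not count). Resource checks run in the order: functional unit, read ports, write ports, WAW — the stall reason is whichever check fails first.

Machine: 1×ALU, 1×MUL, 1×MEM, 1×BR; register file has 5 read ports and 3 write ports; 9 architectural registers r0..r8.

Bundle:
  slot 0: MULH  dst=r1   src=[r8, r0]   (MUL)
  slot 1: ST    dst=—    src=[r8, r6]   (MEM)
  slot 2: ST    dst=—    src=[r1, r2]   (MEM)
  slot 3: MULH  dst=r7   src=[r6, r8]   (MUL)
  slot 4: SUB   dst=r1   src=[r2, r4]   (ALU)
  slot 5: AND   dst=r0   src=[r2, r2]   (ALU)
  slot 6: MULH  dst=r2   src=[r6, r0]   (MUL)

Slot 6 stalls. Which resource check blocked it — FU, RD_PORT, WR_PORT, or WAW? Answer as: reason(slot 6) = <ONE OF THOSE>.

reason(slot 6) = FU

[0] MUL needs rd=2 wr=1: ok; after: ALU=1 MUL=0 MEM=1 BR=1, R=3, W=2
[1] MEM needs rd=2 wr=0: ok; after: ALU=1 MUL=0 MEM=0 BR=1, R=1, W=2
[2] MEM needs rd=2 wr=0: FU; after: ALU=1 MUL=0 MEM=0 BR=1, R=1, W=2
[3] MUL needs rd=2 wr=1: FU; after: ALU=1 MUL=0 MEM=0 BR=1, R=1, W=2
[4] ALU needs rd=2 wr=1: RD_PORT; after: ALU=1 MUL=0 MEM=0 BR=1, R=1, W=2
[5] ALU needs rd=1 wr=1: ok; after: ALU=0 MUL=0 MEM=0 BR=1, R=0, W=1
[6] MUL needs rd=2 wr=1: FU; after: ALU=0 MUL=0 MEM=0 BR=1, R=0, W=1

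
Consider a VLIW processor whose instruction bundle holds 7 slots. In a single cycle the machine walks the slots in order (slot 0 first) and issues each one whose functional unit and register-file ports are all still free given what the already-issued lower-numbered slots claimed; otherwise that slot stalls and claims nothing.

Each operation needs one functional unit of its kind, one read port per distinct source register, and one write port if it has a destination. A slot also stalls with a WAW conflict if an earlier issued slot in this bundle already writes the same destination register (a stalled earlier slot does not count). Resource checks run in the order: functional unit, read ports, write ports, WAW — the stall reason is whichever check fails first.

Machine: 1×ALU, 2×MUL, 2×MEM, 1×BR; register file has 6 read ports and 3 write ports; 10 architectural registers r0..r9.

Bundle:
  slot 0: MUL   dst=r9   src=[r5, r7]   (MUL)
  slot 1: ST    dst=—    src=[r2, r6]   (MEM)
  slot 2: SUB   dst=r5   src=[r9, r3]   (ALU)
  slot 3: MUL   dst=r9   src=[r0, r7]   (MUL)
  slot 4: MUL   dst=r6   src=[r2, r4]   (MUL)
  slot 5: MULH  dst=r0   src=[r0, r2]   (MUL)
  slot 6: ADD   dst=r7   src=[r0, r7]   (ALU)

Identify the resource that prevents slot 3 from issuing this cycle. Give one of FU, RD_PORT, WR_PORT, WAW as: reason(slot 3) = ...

reason(slot 3) = RD_PORT

[0] MUL needs rd=2 wr=1: ok; after: ALU=1 MUL=1 MEM=2 BR=1, R=4, W=2
[1] MEM needs rd=2 wr=0: ok; after: ALU=1 MUL=1 MEM=1 BR=1, R=2, W=2
[2] ALU needs rd=2 wr=1: ok; after: ALU=0 MUL=1 MEM=1 BR=1, R=0, W=1
[3] MUL needs rd=2 wr=1: RD_PORT; after: ALU=0 MUL=1 MEM=1 BR=1, R=0, W=1
[4] MUL needs rd=2 wr=1: RD_PORT; after: ALU=0 MUL=1 MEM=1 BR=1, R=0, W=1
[5] MUL needs rd=2 wr=1: RD_PORT; after: ALU=0 MUL=1 MEM=1 BR=1, R=0, W=1
[6] ALU needs rd=2 wr=1: FU; after: ALU=0 MUL=1 MEM=1 BR=1, R=0, W=1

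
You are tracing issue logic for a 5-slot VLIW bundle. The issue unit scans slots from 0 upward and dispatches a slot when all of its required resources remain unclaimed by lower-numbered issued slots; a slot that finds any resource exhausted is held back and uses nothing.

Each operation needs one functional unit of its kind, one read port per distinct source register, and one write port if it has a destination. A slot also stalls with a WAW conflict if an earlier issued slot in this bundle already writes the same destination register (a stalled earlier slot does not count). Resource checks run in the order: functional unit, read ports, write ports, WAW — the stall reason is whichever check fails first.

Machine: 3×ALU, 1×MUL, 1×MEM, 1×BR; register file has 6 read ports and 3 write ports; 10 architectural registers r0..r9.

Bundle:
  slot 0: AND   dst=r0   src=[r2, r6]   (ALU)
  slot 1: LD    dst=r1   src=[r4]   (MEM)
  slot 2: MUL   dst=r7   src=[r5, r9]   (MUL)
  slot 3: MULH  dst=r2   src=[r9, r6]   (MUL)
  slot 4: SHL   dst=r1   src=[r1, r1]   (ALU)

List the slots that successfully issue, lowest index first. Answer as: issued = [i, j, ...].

#0 ALU src=r2,r6 dispatched  <A:2 Mu:1 Ld:1 B:1 rd:4 wr:2>
#1 MEM src=r4 dispatched  <A:2 Mu:1 Ld:0 B:1 rd:3 wr:1>
#2 MUL src=r5,r9 dispatched  <A:2 Mu:0 Ld:0 B:1 rd:1 wr:0>
#3 MUL src=r9,r6 held:FU  <A:2 Mu:0 Ld:0 B:1 rd:1 wr:0>
#4 ALU src=r1,r1 held:WR_PORT  <A:2 Mu:0 Ld:0 B:1 rd:1 wr:0>

issued = [0, 1, 2]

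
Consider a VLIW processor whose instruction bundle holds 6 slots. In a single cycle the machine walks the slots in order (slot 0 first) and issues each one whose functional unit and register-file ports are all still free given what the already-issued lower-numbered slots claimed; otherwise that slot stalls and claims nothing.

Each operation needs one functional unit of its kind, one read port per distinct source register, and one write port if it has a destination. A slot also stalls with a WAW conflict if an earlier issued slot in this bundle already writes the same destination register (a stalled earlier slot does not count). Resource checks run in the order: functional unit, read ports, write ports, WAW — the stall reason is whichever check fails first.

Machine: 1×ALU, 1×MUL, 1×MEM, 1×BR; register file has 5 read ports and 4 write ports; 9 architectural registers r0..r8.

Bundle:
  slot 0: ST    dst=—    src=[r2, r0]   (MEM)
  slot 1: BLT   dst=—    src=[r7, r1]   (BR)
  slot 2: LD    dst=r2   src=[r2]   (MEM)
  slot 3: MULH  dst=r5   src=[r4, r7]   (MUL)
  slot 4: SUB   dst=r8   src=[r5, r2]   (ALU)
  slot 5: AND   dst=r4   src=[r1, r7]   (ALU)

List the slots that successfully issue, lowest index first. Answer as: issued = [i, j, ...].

slot 0 (MEM): ISSUE — free A1,Mu1,Ld0,B1 rp3 wp4
slot 1 (BR): ISSUE — free A1,Mu1,Ld0,B0 rp1 wp4
slot 2 (MEM): stall FU — free A1,Mu1,Ld0,B0 rp1 wp4
slot 3 (MUL): stall RD_PORT — free A1,Mu1,Ld0,B0 rp1 wp4
slot 4 (ALU): stall RD_PORT — free A1,Mu1,Ld0,B0 rp1 wp4
slot 5 (ALU): stall RD_PORT — free A1,Mu1,Ld0,B0 rp1 wp4

issued = [0, 1]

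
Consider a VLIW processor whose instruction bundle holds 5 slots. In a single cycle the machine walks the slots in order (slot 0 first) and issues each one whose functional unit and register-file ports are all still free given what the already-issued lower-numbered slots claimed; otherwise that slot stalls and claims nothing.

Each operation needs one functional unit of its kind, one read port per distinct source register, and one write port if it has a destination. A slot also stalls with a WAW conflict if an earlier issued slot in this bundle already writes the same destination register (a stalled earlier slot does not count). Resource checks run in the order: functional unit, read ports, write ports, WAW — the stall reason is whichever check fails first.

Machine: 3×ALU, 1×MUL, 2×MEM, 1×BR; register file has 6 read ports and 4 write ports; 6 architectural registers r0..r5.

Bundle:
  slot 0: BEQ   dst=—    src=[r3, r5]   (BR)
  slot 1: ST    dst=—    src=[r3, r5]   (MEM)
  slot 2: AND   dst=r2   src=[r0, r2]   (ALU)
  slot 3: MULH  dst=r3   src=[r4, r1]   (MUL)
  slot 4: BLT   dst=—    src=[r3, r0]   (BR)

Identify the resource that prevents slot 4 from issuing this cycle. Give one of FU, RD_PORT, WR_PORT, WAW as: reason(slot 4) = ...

#0 BR src=r3,r5 dispatched  <A:3 Mu:1 Ld:2 B:0 rd:4 wr:4>
#1 MEM src=r3,r5 dispatched  <A:3 Mu:1 Ld:1 B:0 rd:2 wr:4>
#2 ALU src=r0,r2 dispatched  <A:2 Mu:1 Ld:1 B:0 rd:0 wr:3>
#3 MUL src=r4,r1 held:RD_PORT  <A:2 Mu:1 Ld:1 B:0 rd:0 wr:3>
#4 BR src=r3,r0 held:FU  <A:2 Mu:1 Ld:1 B:0 rd:0 wr:3>

reason(slot 4) = FU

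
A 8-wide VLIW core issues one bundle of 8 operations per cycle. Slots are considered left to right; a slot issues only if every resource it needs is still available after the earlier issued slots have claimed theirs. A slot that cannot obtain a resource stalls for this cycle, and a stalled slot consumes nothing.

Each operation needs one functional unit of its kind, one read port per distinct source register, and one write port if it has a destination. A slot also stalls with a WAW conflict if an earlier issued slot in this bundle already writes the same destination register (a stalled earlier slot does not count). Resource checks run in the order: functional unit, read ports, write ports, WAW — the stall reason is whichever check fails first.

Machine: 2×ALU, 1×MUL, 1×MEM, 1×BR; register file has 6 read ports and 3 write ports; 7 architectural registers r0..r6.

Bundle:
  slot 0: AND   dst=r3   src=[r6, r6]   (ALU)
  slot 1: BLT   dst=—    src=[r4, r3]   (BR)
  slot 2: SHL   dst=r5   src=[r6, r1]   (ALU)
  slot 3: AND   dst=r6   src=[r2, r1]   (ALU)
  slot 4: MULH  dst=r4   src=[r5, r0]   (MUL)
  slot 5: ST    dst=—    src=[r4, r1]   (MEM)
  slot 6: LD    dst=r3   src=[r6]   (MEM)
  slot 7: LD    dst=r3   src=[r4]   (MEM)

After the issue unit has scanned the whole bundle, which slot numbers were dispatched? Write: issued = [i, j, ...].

issued = [0, 1, 2]

(0) want 1×ALU +1rd +1wr — yes → AL1|MU1|ME1|BR1|rd5|wr2
(1) want 1×BR +2rd +0wr — yes → AL1|MU1|ME1|BR0|rd3|wr2
(2) want 1×ALU +2rd +1wr — yes → AL0|MU1|ME1|BR0|rd1|wr1
(3) want 1×ALU +2rd +1wr — FU → AL0|MU1|ME1|BR0|rd1|wr1
(4) want 1×MUL +2rd +1wr — RD_PORT → AL0|MU1|ME1|BR0|rd1|wr1
(5) want 1×MEM +2rd +0wr — RD_PORT → AL0|MU1|ME1|BR0|rd1|wr1
(6) want 1×MEM +1rd +1wr — WAW → AL0|MU1|ME1|BR0|rd1|wr1
(7) want 1×MEM +1rd +1wr — WAW → AL0|MU1|ME1|BR0|rd1|wr1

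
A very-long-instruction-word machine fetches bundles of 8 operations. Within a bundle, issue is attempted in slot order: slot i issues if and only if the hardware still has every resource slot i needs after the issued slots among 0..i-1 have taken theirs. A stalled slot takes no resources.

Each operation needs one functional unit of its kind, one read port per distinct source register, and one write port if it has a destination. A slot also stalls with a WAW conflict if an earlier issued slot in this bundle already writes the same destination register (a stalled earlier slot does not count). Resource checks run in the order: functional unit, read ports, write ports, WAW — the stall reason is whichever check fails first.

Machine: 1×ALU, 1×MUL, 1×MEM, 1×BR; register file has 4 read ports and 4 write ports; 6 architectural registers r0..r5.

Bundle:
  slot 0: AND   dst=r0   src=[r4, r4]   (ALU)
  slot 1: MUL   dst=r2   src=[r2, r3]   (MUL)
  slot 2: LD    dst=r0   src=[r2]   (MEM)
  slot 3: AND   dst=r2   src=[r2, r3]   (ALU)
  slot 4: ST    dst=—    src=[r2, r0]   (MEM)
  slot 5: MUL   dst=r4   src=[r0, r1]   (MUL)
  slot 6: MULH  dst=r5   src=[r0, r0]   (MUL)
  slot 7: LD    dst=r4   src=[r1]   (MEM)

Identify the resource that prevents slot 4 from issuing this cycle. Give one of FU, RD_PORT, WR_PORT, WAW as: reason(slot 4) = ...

slot 0 (ALU): ISSUE — free A0,Mu1,Ld1,B1 rp3 wp3
slot 1 (MUL): ISSUE — free A0,Mu0,Ld1,B1 rp1 wp2
slot 2 (MEM): stall WAW — free A0,Mu0,Ld1,B1 rp1 wp2
slot 3 (ALU): stall FU — free A0,Mu0,Ld1,B1 rp1 wp2
slot 4 (MEM): stall RD_PORT — free A0,Mu0,Ld1,B1 rp1 wp2
slot 5 (MUL): stall FU — free A0,Mu0,Ld1,B1 rp1 wp2
slot 6 (MUL): stall FU — free A0,Mu0,Ld1,B1 rp1 wp2
slot 7 (MEM): ISSUE — free A0,Mu0,Ld0,B1 rp0 wp1

reason(slot 4) = RD_PORT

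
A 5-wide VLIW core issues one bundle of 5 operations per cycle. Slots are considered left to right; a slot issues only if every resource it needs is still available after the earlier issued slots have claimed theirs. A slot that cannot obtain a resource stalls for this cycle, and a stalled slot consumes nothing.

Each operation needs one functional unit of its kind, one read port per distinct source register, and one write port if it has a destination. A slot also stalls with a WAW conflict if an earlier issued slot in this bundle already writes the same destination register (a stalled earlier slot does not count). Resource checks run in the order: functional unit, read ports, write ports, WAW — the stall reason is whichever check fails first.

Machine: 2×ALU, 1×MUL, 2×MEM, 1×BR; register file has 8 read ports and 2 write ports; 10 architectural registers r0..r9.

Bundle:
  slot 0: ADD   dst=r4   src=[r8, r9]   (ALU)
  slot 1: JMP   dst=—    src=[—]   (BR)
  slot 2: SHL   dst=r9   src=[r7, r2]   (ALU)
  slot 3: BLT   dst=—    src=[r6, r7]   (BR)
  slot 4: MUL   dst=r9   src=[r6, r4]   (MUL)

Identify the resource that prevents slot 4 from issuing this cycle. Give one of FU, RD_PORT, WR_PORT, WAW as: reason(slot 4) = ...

#0 ALU src=r8,r9 dispatched  <A:1 Mu:1 Ld:2 B:1 rd:6 wr:1>
#1 BR src=- dispatched  <A:1 Mu:1 Ld:2 B:0 rd:6 wr:1>
#2 ALU src=r7,r2 dispatched  <A:0 Mu:1 Ld:2 B:0 rd:4 wr:0>
#3 BR src=r6,r7 held:FU  <A:0 Mu:1 Ld:2 B:0 rd:4 wr:0>
#4 MUL src=r6,r4 held:WR_PORT  <A:0 Mu:1 Ld:2 B:0 rd:4 wr:0>

reason(slot 4) = WR_PORT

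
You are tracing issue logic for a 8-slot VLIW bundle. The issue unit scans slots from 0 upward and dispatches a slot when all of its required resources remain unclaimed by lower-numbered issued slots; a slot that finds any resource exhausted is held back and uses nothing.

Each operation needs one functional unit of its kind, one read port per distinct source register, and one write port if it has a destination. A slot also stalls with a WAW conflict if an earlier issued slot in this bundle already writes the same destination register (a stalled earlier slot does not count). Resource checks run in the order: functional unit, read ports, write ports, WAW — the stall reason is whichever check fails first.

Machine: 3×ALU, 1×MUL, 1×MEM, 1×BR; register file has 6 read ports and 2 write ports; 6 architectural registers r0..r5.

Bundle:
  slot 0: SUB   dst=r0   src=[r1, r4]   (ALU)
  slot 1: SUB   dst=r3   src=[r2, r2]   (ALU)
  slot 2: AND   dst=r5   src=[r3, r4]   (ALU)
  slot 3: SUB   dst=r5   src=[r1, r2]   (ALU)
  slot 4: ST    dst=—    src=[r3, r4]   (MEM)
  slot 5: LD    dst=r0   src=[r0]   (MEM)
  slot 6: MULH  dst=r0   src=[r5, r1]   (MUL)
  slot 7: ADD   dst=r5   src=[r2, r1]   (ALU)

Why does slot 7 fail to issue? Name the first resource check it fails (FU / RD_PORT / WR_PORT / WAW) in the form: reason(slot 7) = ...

#0 ALU src=r1,r4 dispatched  <A:2 Mu:1 Ld:1 B:1 rd:4 wr:1>
#1 ALU src=r2,r2 dispatched  <A:1 Mu:1 Ld:1 B:1 rd:3 wr:0>
#2 ALU src=r3,r4 held:WR_PORT  <A:1 Mu:1 Ld:1 B:1 rd:3 wr:0>
#3 ALU src=r1,r2 held:WR_PORT  <A:1 Mu:1 Ld:1 B:1 rd:3 wr:0>
#4 MEM src=r3,r4 dispatched  <A:1 Mu:1 Ld:0 B:1 rd:1 wr:0>
#5 MEM src=r0 held:FU  <A:1 Mu:1 Ld:0 B:1 rd:1 wr:0>
#6 MUL src=r5,r1 held:RD_PORT  <A:1 Mu:1 Ld:0 B:1 rd:1 wr:0>
#7 ALU src=r2,r1 held:RD_PORT  <A:1 Mu:1 Ld:0 B:1 rd:1 wr:0>

reason(slot 7) = RD_PORT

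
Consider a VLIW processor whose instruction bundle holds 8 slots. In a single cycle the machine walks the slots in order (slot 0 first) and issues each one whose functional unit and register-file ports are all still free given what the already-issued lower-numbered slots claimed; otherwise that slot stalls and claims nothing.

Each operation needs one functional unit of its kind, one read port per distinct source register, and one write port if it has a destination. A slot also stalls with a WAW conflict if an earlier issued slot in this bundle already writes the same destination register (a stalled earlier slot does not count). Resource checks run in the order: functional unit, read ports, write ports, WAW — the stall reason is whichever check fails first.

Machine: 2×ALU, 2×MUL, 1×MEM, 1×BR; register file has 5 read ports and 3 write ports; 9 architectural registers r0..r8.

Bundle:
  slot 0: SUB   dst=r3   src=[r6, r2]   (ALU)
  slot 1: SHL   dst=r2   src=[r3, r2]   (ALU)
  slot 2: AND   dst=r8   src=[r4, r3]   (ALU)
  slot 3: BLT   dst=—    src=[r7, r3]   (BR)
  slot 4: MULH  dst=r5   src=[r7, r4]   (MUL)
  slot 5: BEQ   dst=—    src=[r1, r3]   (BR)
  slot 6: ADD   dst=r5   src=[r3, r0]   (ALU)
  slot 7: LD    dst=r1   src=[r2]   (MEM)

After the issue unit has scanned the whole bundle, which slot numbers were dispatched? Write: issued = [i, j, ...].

#0 ALU src=r6,r2 dispatched  <A:1 Mu:2 Ld:1 B:1 rd:3 wr:2>
#1 ALU src=r3,r2 dispatched  <A:0 Mu:2 Ld:1 B:1 rd:1 wr:1>
#2 ALU src=r4,r3 held:FU  <A:0 Mu:2 Ld:1 B:1 rd:1 wr:1>
#3 BR src=r7,r3 held:RD_PORT  <A:0 Mu:2 Ld:1 B:1 rd:1 wr:1>
#4 MUL src=r7,r4 held:RD_PORT  <A:0 Mu:2 Ld:1 B:1 rd:1 wr:1>
#5 BR src=r1,r3 held:RD_PORT  <A:0 Mu:2 Ld:1 B:1 rd:1 wr:1>
#6 ALU src=r3,r0 held:FU  <A:0 Mu:2 Ld:1 B:1 rd:1 wr:1>
#7 MEM src=r2 dispatched  <A:0 Mu:2 Ld:0 B:1 rd:0 wr:0>

issued = [0, 1, 7]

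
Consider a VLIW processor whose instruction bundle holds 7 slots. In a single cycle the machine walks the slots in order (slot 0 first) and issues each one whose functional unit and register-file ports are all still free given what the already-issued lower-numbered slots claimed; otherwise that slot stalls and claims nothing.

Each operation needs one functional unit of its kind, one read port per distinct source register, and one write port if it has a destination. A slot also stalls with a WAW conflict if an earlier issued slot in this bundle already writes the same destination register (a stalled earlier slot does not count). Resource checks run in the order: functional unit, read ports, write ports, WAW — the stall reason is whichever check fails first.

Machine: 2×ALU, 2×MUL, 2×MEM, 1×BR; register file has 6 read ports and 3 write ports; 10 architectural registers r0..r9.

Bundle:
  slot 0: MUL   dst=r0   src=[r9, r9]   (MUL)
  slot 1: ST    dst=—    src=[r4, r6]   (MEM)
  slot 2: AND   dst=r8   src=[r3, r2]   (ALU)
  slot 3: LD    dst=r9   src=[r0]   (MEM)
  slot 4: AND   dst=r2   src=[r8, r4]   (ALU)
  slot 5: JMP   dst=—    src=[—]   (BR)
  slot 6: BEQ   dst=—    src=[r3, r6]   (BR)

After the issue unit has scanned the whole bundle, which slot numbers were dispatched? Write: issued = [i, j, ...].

#0 MUL src=r9,r9 dispatched  <A:2 Mu:1 Ld:2 B:1 rd:5 wr:2>
#1 MEM src=r4,r6 dispatched  <A:2 Mu:1 Ld:1 B:1 rd:3 wr:2>
#2 ALU src=r3,r2 dispatched  <A:1 Mu:1 Ld:1 B:1 rd:1 wr:1>
#3 MEM src=r0 dispatched  <A:1 Mu:1 Ld:0 B:1 rd:0 wr:0>
#4 ALU src=r8,r4 held:RD_PORT  <A:1 Mu:1 Ld:0 B:1 rd:0 wr:0>
#5 BR src=- dispatched  <A:1 Mu:1 Ld:0 B:0 rd:0 wr:0>
#6 BR src=r3,r6 held:FU  <A:1 Mu:1 Ld:0 B:0 rd:0 wr:0>

issued = [0, 1, 2, 3, 5]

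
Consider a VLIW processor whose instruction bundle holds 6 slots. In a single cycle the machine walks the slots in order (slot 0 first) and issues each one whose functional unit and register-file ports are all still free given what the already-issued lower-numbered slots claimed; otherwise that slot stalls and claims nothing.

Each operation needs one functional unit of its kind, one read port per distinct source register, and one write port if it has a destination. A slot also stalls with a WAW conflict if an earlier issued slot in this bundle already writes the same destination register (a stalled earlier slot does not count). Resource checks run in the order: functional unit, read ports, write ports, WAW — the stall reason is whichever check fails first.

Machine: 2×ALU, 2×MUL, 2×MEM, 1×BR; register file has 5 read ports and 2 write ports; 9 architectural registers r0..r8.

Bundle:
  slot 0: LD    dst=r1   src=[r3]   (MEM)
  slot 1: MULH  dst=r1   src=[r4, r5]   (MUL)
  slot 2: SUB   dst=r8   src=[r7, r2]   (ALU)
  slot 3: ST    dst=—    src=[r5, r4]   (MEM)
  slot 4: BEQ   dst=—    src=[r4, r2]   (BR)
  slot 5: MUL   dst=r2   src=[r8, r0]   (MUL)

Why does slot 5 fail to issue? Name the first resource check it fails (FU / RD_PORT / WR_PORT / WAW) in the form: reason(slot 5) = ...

reason(slot 5) = RD_PORT

slot 0 (MEM): ISSUE — free A2,Mu2,Ld1,B1 rp4 wp1
slot 1 (MUL): stall WAW — free A2,Mu2,Ld1,B1 rp4 wp1
slot 2 (ALU): ISSUE — free A1,Mu2,Ld1,B1 rp2 wp0
slot 3 (MEM): ISSUE — free A1,Mu2,Ld0,B1 rp0 wp0
slot 4 (BR): stall RD_PORT — free A1,Mu2,Ld0,B1 rp0 wp0
slot 5 (MUL): stall RD_PORT — free A1,Mu2,Ld0,B1 rp0 wp0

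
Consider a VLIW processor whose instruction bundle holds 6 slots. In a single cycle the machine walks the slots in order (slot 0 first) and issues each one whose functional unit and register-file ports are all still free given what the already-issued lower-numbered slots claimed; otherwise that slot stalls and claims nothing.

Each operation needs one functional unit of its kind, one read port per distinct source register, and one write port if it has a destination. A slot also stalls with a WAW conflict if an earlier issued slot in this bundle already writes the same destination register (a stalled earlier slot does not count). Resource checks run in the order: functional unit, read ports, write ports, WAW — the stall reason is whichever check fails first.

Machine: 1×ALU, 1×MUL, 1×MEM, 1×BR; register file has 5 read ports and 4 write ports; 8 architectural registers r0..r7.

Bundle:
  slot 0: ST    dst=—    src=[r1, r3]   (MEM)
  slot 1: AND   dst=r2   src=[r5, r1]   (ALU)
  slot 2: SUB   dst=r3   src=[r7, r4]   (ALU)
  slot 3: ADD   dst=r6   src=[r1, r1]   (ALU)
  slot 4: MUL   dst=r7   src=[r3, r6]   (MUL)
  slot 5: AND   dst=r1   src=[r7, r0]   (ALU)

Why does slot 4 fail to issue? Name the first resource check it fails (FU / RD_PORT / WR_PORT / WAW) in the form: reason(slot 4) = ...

reason(slot 4) = RD_PORT

slot 0 (MEM): ISSUE — free A1,Mu1,Ld0,B1 rp3 wp4
slot 1 (ALU): ISSUE — free A0,Mu1,Ld0,B1 rp1 wp3
slot 2 (ALU): stall FU — free A0,Mu1,Ld0,B1 rp1 wp3
slot 3 (ALU): stall FU — free A0,Mu1,Ld0,B1 rp1 wp3
slot 4 (MUL): stall RD_PORT — free A0,Mu1,Ld0,B1 rp1 wp3
slot 5 (ALU): stall FU — free A0,Mu1,Ld0,B1 rp1 wp3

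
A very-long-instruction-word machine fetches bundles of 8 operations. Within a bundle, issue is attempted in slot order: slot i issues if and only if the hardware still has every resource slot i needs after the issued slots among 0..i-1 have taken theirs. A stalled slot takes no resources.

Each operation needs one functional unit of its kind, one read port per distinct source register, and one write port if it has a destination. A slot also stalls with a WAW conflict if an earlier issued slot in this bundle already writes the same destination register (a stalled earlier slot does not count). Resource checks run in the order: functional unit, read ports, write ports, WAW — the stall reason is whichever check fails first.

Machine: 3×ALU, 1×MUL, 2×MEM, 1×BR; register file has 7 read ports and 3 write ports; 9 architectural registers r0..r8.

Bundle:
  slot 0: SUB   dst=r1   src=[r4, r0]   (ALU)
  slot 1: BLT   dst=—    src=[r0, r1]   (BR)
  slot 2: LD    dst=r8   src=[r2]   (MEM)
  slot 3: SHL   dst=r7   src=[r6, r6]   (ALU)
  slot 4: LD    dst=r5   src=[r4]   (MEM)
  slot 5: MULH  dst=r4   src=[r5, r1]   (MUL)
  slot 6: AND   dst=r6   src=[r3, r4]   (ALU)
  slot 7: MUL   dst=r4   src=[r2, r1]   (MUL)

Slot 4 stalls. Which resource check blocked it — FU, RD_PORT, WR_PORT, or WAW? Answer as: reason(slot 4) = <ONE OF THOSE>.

reason(slot 4) = WR_PORT

slot 0 (ALU): ISSUE — free A2,Mu1,Ld2,B1 rp5 wp2
slot 1 (BR): ISSUE — free A2,Mu1,Ld2,B0 rp3 wp2
slot 2 (MEM): ISSUE — free A2,Mu1,Ld1,B0 rp2 wp1
slot 3 (ALU): ISSUE — free A1,Mu1,Ld1,B0 rp1 wp0
slot 4 (MEM): stall WR_PORT — free A1,Mu1,Ld1,B0 rp1 wp0
slot 5 (MUL): stall RD_PORT — free A1,Mu1,Ld1,B0 rp1 wp0
slot 6 (ALU): stall RD_PORT — free A1,Mu1,Ld1,B0 rp1 wp0
slot 7 (MUL): stall RD_PORT — free A1,Mu1,Ld1,B0 rp1 wp0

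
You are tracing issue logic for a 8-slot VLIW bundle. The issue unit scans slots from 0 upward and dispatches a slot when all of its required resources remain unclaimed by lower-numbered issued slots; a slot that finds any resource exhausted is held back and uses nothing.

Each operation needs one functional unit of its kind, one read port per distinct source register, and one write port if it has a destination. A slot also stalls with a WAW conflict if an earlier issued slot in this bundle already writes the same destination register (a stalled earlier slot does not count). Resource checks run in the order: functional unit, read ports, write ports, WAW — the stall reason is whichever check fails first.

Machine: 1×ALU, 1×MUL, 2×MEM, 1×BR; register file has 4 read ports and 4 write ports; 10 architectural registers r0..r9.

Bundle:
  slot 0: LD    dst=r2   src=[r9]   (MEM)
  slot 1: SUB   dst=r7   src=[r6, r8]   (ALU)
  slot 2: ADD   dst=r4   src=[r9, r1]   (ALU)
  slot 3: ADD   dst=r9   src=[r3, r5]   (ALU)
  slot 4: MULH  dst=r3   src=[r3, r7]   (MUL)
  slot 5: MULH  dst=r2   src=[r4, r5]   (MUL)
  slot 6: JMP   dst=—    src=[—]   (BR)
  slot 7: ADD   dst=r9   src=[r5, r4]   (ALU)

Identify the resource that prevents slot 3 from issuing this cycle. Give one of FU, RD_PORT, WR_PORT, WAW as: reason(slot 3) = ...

  0. MEM→r2 ⇒ go  {1A/1Mu/1Ld/1B | 3r 3w}
  1. ALU→r7 ⇒ go  {0A/1Mu/1Ld/1B | 1r 2w}
  2. ALU→r4 ⇒ no(FU)  {0A/1Mu/1Ld/1B | 1r 2w}
  3. ALU→r9 ⇒ no(FU)  {0A/1Mu/1Ld/1B | 1r 2w}
  4. MUL→r3 ⇒ no(RD_PORT)  {0A/1Mu/1Ld/1B | 1r 2w}
  5. MUL→r2 ⇒ no(RD_PORT)  {0A/1Mu/1Ld/1B | 1r 2w}
  6. BR ⇒ go  {0A/1Mu/1Ld/0B | 1r 2w}
  7. ALU→r9 ⇒ no(FU)  {0A/1Mu/1Ld/0B | 1r 2w}

reason(slot 3) = FU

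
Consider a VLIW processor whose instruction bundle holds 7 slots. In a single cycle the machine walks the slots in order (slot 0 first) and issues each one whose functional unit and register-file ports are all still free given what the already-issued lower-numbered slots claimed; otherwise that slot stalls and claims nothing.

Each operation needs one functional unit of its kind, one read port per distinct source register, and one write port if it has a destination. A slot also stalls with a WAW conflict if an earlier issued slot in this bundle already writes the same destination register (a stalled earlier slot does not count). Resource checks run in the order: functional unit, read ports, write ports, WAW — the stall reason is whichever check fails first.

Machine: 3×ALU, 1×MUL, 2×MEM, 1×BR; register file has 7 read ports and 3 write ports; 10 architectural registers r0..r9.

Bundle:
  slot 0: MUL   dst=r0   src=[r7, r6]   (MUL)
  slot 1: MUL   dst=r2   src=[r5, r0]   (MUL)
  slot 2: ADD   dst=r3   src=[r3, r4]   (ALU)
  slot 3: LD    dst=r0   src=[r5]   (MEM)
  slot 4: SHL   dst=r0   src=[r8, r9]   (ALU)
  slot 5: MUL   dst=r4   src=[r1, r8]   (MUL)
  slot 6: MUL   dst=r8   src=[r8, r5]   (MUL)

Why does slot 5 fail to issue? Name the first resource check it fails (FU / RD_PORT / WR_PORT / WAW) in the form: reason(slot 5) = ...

reason(slot 5) = FU

slot 0 (MUL): ISSUE — free A3,Mu0,Ld2,B1 rp5 wp2
slot 1 (MUL): stall FU — free A3,Mu0,Ld2,B1 rp5 wp2
slot 2 (ALU): ISSUE — free A2,Mu0,Ld2,B1 rp3 wp1
slot 3 (MEM): stall WAW — free A2,Mu0,Ld2,B1 rp3 wp1
slot 4 (ALU): stall WAW — free A2,Mu0,Ld2,B1 rp3 wp1
slot 5 (MUL): stall FU — free A2,Mu0,Ld2,B1 rp3 wp1
slot 6 (MUL): stall FU — free A2,Mu0,Ld2,B1 rp3 wp1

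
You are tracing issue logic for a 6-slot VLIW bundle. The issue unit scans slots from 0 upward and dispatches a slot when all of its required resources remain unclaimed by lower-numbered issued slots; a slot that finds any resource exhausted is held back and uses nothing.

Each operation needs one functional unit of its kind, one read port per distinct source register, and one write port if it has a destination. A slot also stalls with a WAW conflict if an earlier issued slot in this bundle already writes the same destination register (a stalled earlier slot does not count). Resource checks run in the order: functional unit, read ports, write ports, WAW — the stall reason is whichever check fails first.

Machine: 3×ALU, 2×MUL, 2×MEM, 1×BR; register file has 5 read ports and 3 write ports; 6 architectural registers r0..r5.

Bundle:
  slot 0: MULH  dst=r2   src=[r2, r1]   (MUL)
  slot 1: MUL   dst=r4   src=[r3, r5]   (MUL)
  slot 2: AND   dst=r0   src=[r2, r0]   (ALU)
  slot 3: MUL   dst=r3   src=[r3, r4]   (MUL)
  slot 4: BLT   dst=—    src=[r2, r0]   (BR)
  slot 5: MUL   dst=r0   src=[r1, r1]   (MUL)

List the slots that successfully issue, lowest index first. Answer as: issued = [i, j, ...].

issued = [0, 1]

[0] MUL needs rd=2 wr=1: ok; after: ALU=3 MUL=1 MEM=2 BR=1, R=3, W=2
[1] MUL needs rd=2 wr=1: ok; after: ALU=3 MUL=0 MEM=2 BR=1, R=1, W=1
[2] ALU needs rd=2 wr=1: RD_PORT; after: ALU=3 MUL=0 MEM=2 BR=1, R=1, W=1
[3] MUL needs rd=2 wr=1: FU; after: ALU=3 MUL=0 MEM=2 BR=1, R=1, W=1
[4] BR needs rd=2 wr=0: RD_PORT; after: ALU=3 MUL=0 MEM=2 BR=1, R=1, W=1
[5] MUL needs rd=1 wr=1: FU; after: ALU=3 MUL=0 MEM=2 BR=1, R=1, W=1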